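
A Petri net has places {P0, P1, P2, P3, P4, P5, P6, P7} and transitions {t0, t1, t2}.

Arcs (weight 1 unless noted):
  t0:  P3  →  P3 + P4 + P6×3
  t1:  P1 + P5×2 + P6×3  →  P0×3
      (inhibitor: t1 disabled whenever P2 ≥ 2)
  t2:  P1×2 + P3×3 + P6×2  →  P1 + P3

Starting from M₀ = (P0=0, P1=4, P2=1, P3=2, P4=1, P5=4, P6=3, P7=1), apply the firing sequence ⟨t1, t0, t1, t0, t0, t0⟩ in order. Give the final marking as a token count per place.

(P0=6, P1=2, P2=1, P3=2, P4=5, P5=0, P6=9, P7=1)

step 1: fire t1:  (P0=0, P1=4, P2=1, P3=2, P4=1, P5=4, P6=3, P7=1) → (P0=3, P1=3, P2=1, P3=2, P4=1, P5=2, P6=0, P7=1)
step 2: fire t0:  (P0=3, P1=3, P2=1, P3=2, P4=1, P5=2, P6=0, P7=1) → (P0=3, P1=3, P2=1, P3=2, P4=2, P5=2, P6=3, P7=1)
step 3: fire t1:  (P0=3, P1=3, P2=1, P3=2, P4=2, P5=2, P6=3, P7=1) → (P0=6, P1=2, P2=1, P3=2, P4=2, P5=0, P6=0, P7=1)
step 4: fire t0:  (P0=6, P1=2, P2=1, P3=2, P4=2, P5=0, P6=0, P7=1) → (P0=6, P1=2, P2=1, P3=2, P4=3, P5=0, P6=3, P7=1)
step 5: fire t0:  (P0=6, P1=2, P2=1, P3=2, P4=3, P5=0, P6=3, P7=1) → (P0=6, P1=2, P2=1, P3=2, P4=4, P5=0, P6=6, P7=1)
step 6: fire t0:  (P0=6, P1=2, P2=1, P3=2, P4=4, P5=0, P6=6, P7=1) → (P0=6, P1=2, P2=1, P3=2, P4=5, P5=0, P6=9, P7=1)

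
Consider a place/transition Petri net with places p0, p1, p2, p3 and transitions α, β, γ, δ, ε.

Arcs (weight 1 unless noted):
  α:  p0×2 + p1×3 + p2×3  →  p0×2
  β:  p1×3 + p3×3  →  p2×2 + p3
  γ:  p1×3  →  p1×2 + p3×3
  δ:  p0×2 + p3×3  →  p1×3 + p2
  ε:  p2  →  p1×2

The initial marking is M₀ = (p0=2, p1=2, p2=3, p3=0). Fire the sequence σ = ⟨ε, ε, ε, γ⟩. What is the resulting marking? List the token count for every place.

step 1: fire ε:  (p0=2, p1=2, p2=3, p3=0) → (p0=2, p1=4, p2=2, p3=0)
step 2: fire ε:  (p0=2, p1=4, p2=2, p3=0) → (p0=2, p1=6, p2=1, p3=0)
step 3: fire ε:  (p0=2, p1=6, p2=1, p3=0) → (p0=2, p1=8, p2=0, p3=0)
step 4: fire γ:  (p0=2, p1=8, p2=0, p3=0) → (p0=2, p1=7, p2=0, p3=3)

(p0=2, p1=7, p2=0, p3=3)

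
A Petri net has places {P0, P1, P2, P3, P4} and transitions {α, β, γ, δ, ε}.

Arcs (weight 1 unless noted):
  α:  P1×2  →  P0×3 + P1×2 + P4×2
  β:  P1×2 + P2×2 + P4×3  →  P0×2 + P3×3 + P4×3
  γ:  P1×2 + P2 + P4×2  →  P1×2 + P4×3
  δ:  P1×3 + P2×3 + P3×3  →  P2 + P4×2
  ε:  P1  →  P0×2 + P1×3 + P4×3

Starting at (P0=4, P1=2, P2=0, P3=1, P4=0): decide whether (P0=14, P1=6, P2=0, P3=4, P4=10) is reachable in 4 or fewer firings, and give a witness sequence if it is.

NO — not reachable within 4 firings

depth 0: 1 marking
depth 1: 3 markings reached so far
depth 2: 6 markings reached so far
depth 3: 10 markings reached so far
depth 4: 15 markings reached so far
target is not among the 15 markings reachable within 4 steps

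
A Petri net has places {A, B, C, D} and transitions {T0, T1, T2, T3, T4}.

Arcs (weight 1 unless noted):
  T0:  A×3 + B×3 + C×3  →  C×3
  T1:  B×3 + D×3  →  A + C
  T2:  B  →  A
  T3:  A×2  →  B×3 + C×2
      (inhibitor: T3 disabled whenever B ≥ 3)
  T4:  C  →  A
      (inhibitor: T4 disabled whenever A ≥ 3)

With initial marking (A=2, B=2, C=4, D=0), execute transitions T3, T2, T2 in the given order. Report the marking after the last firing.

step 1: fire T3:  (A=2, B=2, C=4, D=0) → (A=0, B=5, C=6, D=0)
step 2: fire T2:  (A=0, B=5, C=6, D=0) → (A=1, B=4, C=6, D=0)
step 3: fire T2:  (A=1, B=4, C=6, D=0) → (A=2, B=3, C=6, D=0)

(A=2, B=3, C=6, D=0)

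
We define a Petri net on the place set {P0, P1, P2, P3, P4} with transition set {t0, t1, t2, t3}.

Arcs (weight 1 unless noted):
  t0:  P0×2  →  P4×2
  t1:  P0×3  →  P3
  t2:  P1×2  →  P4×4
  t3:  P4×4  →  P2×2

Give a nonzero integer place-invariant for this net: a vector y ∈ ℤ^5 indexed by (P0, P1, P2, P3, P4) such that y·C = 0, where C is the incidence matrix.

y = (P0:1, P1:2, P2:2, P3:3, P4:1)

Incidence matrix C (rows=places, cols=transitions):
       t0   t1   t2   t3
   P0  -2   -3    0    0
   P1   0    0   -2    0
   P2   0    0    0    2
   P3   0    1    0    0
   P4   2    0    4   -4

Candidate y = [1, 2, 2, 3, 1]; check y·C column-wise:
  col t0: 1·-2 + 2·0 + 2·0 + 3·0 + 1·2 = 0
  col t1: 1·-3 + 2·0 + 2·0 + 3·1 + 1·0 = 0
  col t2: 1·0 + 2·-2 + 2·0 + 3·0 + 1·4 = 0
  col t3: 1·0 + 2·0 + 2·2 + 3·0 + 1·-4 = 0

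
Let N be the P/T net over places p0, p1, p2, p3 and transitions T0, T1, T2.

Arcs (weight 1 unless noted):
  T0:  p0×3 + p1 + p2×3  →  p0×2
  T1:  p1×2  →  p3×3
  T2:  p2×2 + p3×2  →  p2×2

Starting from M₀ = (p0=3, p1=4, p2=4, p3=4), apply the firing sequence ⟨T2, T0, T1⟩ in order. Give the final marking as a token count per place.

(p0=2, p1=1, p2=1, p3=5)

step 1: fire T2:  (p0=3, p1=4, p2=4, p3=4) → (p0=3, p1=4, p2=4, p3=2)
step 2: fire T0:  (p0=3, p1=4, p2=4, p3=2) → (p0=2, p1=3, p2=1, p3=2)
step 3: fire T1:  (p0=2, p1=3, p2=1, p3=2) → (p0=2, p1=1, p2=1, p3=5)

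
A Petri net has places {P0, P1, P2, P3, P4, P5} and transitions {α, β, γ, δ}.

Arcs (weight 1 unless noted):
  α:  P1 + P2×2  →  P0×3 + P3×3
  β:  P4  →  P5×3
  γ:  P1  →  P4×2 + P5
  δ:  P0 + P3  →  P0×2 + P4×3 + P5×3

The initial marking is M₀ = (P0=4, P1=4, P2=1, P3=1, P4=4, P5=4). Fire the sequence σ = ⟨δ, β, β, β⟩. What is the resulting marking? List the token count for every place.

(P0=5, P1=4, P2=1, P3=0, P4=4, P5=16)

step 1: fire δ:  (P0=4, P1=4, P2=1, P3=1, P4=4, P5=4) → (P0=5, P1=4, P2=1, P3=0, P4=7, P5=7)
step 2: fire β:  (P0=5, P1=4, P2=1, P3=0, P4=7, P5=7) → (P0=5, P1=4, P2=1, P3=0, P4=6, P5=10)
step 3: fire β:  (P0=5, P1=4, P2=1, P3=0, P4=6, P5=10) → (P0=5, P1=4, P2=1, P3=0, P4=5, P5=13)
step 4: fire β:  (P0=5, P1=4, P2=1, P3=0, P4=5, P5=13) → (P0=5, P1=4, P2=1, P3=0, P4=4, P5=16)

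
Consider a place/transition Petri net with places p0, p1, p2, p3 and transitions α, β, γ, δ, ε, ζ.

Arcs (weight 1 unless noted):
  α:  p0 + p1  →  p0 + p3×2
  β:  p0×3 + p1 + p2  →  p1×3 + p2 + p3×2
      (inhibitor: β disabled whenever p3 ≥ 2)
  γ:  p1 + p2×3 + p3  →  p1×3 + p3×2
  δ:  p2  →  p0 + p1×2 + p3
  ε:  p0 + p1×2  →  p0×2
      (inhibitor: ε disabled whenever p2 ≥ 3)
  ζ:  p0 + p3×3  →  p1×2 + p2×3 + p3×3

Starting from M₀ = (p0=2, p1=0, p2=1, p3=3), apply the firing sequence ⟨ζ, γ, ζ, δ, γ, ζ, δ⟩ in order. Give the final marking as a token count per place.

step 1: fire ζ:  (p0=2, p1=0, p2=1, p3=3) → (p0=1, p1=2, p2=4, p3=3)
step 2: fire γ:  (p0=1, p1=2, p2=4, p3=3) → (p0=1, p1=4, p2=1, p3=4)
step 3: fire ζ:  (p0=1, p1=4, p2=1, p3=4) → (p0=0, p1=6, p2=4, p3=4)
step 4: fire δ:  (p0=0, p1=6, p2=4, p3=4) → (p0=1, p1=8, p2=3, p3=5)
step 5: fire γ:  (p0=1, p1=8, p2=3, p3=5) → (p0=1, p1=10, p2=0, p3=6)
step 6: fire ζ:  (p0=1, p1=10, p2=0, p3=6) → (p0=0, p1=12, p2=3, p3=6)
step 7: fire δ:  (p0=0, p1=12, p2=3, p3=6) → (p0=1, p1=14, p2=2, p3=7)

(p0=1, p1=14, p2=2, p3=7)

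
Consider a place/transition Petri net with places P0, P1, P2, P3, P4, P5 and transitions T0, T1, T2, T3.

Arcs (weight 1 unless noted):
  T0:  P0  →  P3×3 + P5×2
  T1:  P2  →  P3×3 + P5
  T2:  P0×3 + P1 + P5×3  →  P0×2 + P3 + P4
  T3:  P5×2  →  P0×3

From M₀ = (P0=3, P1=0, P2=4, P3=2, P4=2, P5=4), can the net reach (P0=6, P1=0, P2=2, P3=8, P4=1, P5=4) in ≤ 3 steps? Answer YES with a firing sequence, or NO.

depth 0: 1 marking
depth 1: 4 markings reached so far
depth 2: 10 markings reached so far
depth 3: 19 markings reached so far
target is not among the 19 markings reachable within 3 steps

NO — not reachable within 3 firings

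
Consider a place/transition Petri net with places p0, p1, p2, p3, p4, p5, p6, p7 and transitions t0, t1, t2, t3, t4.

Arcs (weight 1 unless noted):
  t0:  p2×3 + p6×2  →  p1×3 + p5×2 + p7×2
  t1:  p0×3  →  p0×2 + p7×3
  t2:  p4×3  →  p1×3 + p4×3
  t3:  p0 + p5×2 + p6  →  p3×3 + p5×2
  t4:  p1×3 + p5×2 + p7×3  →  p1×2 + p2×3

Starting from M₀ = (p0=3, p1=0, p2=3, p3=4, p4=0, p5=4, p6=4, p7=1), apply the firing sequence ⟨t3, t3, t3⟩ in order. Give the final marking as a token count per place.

(p0=0, p1=0, p2=3, p3=13, p4=0, p5=4, p6=1, p7=1)

step 1: fire t3:  (p0=3, p1=0, p2=3, p3=4, p4=0, p5=4, p6=4, p7=1) → (p0=2, p1=0, p2=3, p3=7, p4=0, p5=4, p6=3, p7=1)
step 2: fire t3:  (p0=2, p1=0, p2=3, p3=7, p4=0, p5=4, p6=3, p7=1) → (p0=1, p1=0, p2=3, p3=10, p4=0, p5=4, p6=2, p7=1)
step 3: fire t3:  (p0=1, p1=0, p2=3, p3=10, p4=0, p5=4, p6=2, p7=1) → (p0=0, p1=0, p2=3, p3=13, p4=0, p5=4, p6=1, p7=1)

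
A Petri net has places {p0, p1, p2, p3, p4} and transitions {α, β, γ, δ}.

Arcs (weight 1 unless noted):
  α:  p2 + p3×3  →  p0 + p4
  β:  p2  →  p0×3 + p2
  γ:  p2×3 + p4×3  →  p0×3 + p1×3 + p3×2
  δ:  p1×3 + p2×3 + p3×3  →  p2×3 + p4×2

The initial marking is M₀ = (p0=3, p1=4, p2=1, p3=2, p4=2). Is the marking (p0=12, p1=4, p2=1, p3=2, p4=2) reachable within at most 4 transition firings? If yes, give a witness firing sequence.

step 1: fire β:  (p0=3, p1=4, p2=1, p3=2, p4=2) → (p0=6, p1=4, p2=1, p3=2, p4=2)
step 2: fire β:  (p0=6, p1=4, p2=1, p3=2, p4=2) → (p0=9, p1=4, p2=1, p3=2, p4=2)
step 3: fire β:  (p0=9, p1=4, p2=1, p3=2, p4=2) → (p0=12, p1=4, p2=1, p3=2, p4=2)

YES — reachable via ⟨β, β, β⟩ (3 firings)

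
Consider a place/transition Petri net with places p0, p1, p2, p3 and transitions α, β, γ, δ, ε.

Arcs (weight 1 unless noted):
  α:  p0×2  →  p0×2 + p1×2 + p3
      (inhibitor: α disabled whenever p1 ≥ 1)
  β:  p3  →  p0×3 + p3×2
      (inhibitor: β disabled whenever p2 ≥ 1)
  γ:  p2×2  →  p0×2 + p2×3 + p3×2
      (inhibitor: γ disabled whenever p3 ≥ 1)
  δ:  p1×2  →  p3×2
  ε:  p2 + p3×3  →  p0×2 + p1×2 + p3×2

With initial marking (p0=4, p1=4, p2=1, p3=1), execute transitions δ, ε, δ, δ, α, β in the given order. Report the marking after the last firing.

(p0=9, p1=2, p2=0, p3=8)

step 1: fire δ:  (p0=4, p1=4, p2=1, p3=1) → (p0=4, p1=2, p2=1, p3=3)
step 2: fire ε:  (p0=4, p1=2, p2=1, p3=3) → (p0=6, p1=4, p2=0, p3=2)
step 3: fire δ:  (p0=6, p1=4, p2=0, p3=2) → (p0=6, p1=2, p2=0, p3=4)
step 4: fire δ:  (p0=6, p1=2, p2=0, p3=4) → (p0=6, p1=0, p2=0, p3=6)
step 5: fire α:  (p0=6, p1=0, p2=0, p3=6) → (p0=6, p1=2, p2=0, p3=7)
step 6: fire β:  (p0=6, p1=2, p2=0, p3=7) → (p0=9, p1=2, p2=0, p3=8)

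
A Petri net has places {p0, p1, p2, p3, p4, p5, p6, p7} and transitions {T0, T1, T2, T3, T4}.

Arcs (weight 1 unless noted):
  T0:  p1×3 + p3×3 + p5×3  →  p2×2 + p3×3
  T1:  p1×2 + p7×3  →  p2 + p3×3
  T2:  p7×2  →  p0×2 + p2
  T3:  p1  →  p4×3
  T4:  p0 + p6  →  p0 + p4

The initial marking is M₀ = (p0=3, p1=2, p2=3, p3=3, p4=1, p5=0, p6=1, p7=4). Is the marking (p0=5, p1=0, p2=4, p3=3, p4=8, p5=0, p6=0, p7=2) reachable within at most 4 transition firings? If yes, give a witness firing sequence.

YES — reachable via ⟨T2, T3, T3, T4⟩ (4 firings)

step 1: fire T2:  (p0=3, p1=2, p2=3, p3=3, p4=1, p5=0, p6=1, p7=4) → (p0=5, p1=2, p2=4, p3=3, p4=1, p5=0, p6=1, p7=2)
step 2: fire T3:  (p0=5, p1=2, p2=4, p3=3, p4=1, p5=0, p6=1, p7=2) → (p0=5, p1=1, p2=4, p3=3, p4=4, p5=0, p6=1, p7=2)
step 3: fire T3:  (p0=5, p1=1, p2=4, p3=3, p4=4, p5=0, p6=1, p7=2) → (p0=5, p1=0, p2=4, p3=3, p4=7, p5=0, p6=1, p7=2)
step 4: fire T4:  (p0=5, p1=0, p2=4, p3=3, p4=7, p5=0, p6=1, p7=2) → (p0=5, p1=0, p2=4, p3=3, p4=8, p5=0, p6=0, p7=2)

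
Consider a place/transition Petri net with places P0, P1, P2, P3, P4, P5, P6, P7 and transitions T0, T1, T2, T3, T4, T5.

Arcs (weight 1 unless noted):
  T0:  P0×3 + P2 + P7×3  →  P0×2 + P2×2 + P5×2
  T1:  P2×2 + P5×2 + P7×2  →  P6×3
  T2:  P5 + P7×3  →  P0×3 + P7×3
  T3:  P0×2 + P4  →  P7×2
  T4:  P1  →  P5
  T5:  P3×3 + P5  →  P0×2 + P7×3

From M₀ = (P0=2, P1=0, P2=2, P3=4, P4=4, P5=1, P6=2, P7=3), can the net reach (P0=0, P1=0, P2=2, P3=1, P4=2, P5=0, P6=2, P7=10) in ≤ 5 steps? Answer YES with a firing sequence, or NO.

YES — reachable via ⟨T3, T5, T3⟩ (3 firings)

step 1: fire T3:  (P0=2, P1=0, P2=2, P3=4, P4=4, P5=1, P6=2, P7=3) → (P0=0, P1=0, P2=2, P3=4, P4=3, P5=1, P6=2, P7=5)
step 2: fire T5:  (P0=0, P1=0, P2=2, P3=4, P4=3, P5=1, P6=2, P7=5) → (P0=2, P1=0, P2=2, P3=1, P4=3, P5=0, P6=2, P7=8)
step 3: fire T3:  (P0=2, P1=0, P2=2, P3=1, P4=3, P5=0, P6=2, P7=8) → (P0=0, P1=0, P2=2, P3=1, P4=2, P5=0, P6=2, P7=10)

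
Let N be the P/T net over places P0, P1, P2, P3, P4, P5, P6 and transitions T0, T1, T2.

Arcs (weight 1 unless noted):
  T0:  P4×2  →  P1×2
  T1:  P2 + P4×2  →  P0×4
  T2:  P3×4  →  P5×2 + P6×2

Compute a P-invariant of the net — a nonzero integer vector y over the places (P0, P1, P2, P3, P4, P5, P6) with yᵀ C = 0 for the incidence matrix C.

y = (P0:1, P1:0, P2:4, P3:0, P4:0, P5:0, P6:0)

Incidence matrix C (rows=places, cols=transitions):
       T0   T1   T2
   P0   0    4    0
   P1   2    0    0
   P2   0   -1    0
   P3   0    0   -4
   P4  -2   -2    0
   P5   0    0    2
   P6   0    0    2

Candidate y = [1, 0, 4, 0, 0, 0, 0]; check y·C column-wise:
  col T0: 1·0 + 0·2 + 4·0 + 0·-2 = 0
  col T1: 1·4 + 4·-1 + 0·-2 = 0
  col T2: 1·0 + 4·0 + 0·-4 + 0·2 + 0·2 = 0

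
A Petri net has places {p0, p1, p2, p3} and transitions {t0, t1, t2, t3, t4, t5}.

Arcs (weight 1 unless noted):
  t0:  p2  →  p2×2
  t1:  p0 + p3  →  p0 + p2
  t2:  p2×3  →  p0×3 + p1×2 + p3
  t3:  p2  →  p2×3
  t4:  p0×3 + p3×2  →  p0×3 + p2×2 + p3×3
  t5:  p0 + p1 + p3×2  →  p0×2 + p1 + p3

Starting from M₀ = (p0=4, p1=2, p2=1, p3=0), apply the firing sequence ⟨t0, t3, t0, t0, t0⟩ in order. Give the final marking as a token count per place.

(p0=4, p1=2, p2=7, p3=0)

step 1: fire t0:  (p0=4, p1=2, p2=1, p3=0) → (p0=4, p1=2, p2=2, p3=0)
step 2: fire t3:  (p0=4, p1=2, p2=2, p3=0) → (p0=4, p1=2, p2=4, p3=0)
step 3: fire t0:  (p0=4, p1=2, p2=4, p3=0) → (p0=4, p1=2, p2=5, p3=0)
step 4: fire t0:  (p0=4, p1=2, p2=5, p3=0) → (p0=4, p1=2, p2=6, p3=0)
step 5: fire t0:  (p0=4, p1=2, p2=6, p3=0) → (p0=4, p1=2, p2=7, p3=0)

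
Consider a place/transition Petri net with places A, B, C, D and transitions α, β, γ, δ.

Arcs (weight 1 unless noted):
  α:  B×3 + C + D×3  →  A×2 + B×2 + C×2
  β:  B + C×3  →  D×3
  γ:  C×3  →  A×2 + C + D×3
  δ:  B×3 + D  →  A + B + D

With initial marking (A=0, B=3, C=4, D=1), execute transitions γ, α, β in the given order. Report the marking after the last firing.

(A=4, B=1, C=0, D=4)

step 1: fire γ:  (A=0, B=3, C=4, D=1) → (A=2, B=3, C=2, D=4)
step 2: fire α:  (A=2, B=3, C=2, D=4) → (A=4, B=2, C=3, D=1)
step 3: fire β:  (A=4, B=2, C=3, D=1) → (A=4, B=1, C=0, D=4)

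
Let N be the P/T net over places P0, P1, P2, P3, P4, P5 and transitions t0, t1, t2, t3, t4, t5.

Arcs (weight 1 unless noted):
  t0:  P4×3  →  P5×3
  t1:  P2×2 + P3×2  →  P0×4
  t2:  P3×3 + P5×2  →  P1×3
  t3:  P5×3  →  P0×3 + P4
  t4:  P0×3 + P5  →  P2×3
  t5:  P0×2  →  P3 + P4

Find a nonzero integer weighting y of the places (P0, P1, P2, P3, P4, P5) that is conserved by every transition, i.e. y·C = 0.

y = (P0:2, P1:3, P2:3, P3:1, P4:3, P5:3)

Incidence matrix C (rows=places, cols=transitions):
       t0   t1   t2   t3   t4   t5
   P0   0    4    0    3   -3   -2
   P1   0    0    3    0    0    0
   P2   0   -2    0    0    3    0
   P3   0   -2   -3    0    0    1
   P4  -3    0    0    1    0    1
   P5   3    0   -2   -3   -1    0

Candidate y = [2, 3, 3, 1, 3, 3]; check y·C column-wise:
  col t0: 2·0 + 3·0 + 3·0 + 1·0 + 3·-3 + 3·3 = 0
  col t1: 2·4 + 3·0 + 3·-2 + 1·-2 + 3·0 + 3·0 = 0
  col t2: 2·0 + 3·3 + 3·0 + 1·-3 + 3·0 + 3·-2 = 0
  col t3: 2·3 + 3·0 + 3·0 + 1·0 + 3·1 + 3·-3 = 0
  col t4: 2·-3 + 3·0 + 3·3 + 1·0 + 3·0 + 3·-1 = 0
  col t5: 2·-2 + 3·0 + 3·0 + 1·1 + 3·1 + 3·0 = 0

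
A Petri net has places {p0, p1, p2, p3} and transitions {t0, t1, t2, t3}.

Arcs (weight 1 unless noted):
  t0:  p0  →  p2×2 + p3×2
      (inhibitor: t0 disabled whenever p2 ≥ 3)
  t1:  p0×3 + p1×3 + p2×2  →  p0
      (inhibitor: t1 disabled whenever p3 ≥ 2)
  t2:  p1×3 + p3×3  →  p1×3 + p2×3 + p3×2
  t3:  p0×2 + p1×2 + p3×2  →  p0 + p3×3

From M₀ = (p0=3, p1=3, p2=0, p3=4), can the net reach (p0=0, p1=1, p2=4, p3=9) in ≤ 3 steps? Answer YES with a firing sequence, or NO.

YES — reachable via ⟨t0, t3, t0⟩ (3 firings)

step 1: fire t0:  (p0=3, p1=3, p2=0, p3=4) → (p0=2, p1=3, p2=2, p3=6)
step 2: fire t3:  (p0=2, p1=3, p2=2, p3=6) → (p0=1, p1=1, p2=2, p3=7)
step 3: fire t0:  (p0=1, p1=1, p2=2, p3=7) → (p0=0, p1=1, p2=4, p3=9)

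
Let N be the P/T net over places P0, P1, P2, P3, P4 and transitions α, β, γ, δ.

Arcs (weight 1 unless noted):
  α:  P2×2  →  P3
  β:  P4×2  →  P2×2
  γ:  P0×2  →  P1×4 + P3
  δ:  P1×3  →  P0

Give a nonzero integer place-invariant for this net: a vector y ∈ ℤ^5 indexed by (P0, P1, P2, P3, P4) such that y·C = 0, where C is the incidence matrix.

Incidence matrix C (rows=places, cols=transitions):
        α    β    γ    δ
   P0   0    0   -2    1
   P1   0    0    4   -3
   P2  -2    2    0    0
   P3   1    0    1    0
   P4   0   -2    0    0

Candidate y = [3, 1, 1, 2, 1]; check y·C column-wise:
  col α: 3·0 + 1·0 + 1·-2 + 2·1 + 1·0 = 0
  col β: 3·0 + 1·0 + 1·2 + 2·0 + 1·-2 = 0
  col γ: 3·-2 + 1·4 + 1·0 + 2·1 + 1·0 = 0
  col δ: 3·1 + 1·-3 + 1·0 + 2·0 + 1·0 = 0

y = (P0:3, P1:1, P2:1, P3:2, P4:1)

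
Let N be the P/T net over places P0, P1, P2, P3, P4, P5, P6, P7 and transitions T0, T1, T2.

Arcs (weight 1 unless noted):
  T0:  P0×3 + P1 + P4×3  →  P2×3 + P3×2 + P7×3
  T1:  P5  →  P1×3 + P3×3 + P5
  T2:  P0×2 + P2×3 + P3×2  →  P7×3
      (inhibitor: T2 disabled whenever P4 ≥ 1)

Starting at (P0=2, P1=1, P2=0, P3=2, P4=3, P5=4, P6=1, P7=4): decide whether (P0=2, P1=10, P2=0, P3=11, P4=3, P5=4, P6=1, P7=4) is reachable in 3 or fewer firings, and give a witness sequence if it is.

step 1: fire T1:  (P0=2, P1=1, P2=0, P3=2, P4=3, P5=4, P6=1, P7=4) → (P0=2, P1=4, P2=0, P3=5, P4=3, P5=4, P6=1, P7=4)
step 2: fire T1:  (P0=2, P1=4, P2=0, P3=5, P4=3, P5=4, P6=1, P7=4) → (P0=2, P1=7, P2=0, P3=8, P4=3, P5=4, P6=1, P7=4)
step 3: fire T1:  (P0=2, P1=7, P2=0, P3=8, P4=3, P5=4, P6=1, P7=4) → (P0=2, P1=10, P2=0, P3=11, P4=3, P5=4, P6=1, P7=4)

YES — reachable via ⟨T1, T1, T1⟩ (3 firings)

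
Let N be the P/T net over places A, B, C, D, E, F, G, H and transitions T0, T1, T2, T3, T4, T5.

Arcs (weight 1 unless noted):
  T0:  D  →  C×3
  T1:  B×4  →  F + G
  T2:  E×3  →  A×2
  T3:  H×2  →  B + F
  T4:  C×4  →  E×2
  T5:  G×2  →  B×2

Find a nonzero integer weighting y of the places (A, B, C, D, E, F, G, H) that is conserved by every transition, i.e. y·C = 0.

Incidence matrix C (rows=places, cols=transitions):
       T0   T1   T2   T3   T4   T5
    A   0    0    2    0    0    0
    B   0   -4    0    1    0    2
    C   3    0    0    0   -4    0
    D  -1    0    0    0    0    0
    E   0    0   -3    0    2    0
    F   0    1    0    1    0    0
    G   0    1    0    0    0   -2
    H   0    0    0   -2    0    0

Candidate y = [3, 0, 1, 3, 2, 0, 0, 0]; check y·C column-wise:
  col T0: 3·0 + 1·3 + 3·-1 + 2·0 = 0
  col T1: 3·0 + 0·-4 + 1·0 + 3·0 + 2·0 + 0·1 + 0·1 = 0
  col T2: 3·2 + 1·0 + 3·0 + 2·-3 = 0
  col T3: 3·0 + 0·1 + 1·0 + 3·0 + 2·0 + 0·1 + 0·-2 = 0
  col T4: 3·0 + 1·-4 + 3·0 + 2·2 = 0
  col T5: 3·0 + 0·2 + 1·0 + 3·0 + 2·0 + 0·-2 = 0

y = (A:3, B:0, C:1, D:3, E:2, F:0, G:0, H:0)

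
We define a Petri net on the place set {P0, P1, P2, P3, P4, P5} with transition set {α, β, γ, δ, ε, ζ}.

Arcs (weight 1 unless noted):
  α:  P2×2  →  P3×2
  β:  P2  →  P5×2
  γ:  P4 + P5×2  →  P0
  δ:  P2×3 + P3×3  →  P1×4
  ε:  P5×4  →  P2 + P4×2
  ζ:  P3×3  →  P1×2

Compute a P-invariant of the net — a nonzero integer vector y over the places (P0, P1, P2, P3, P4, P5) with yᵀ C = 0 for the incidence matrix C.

y = (P0:3, P1:3, P2:2, P3:2, P4:1, P5:1)

Incidence matrix C (rows=places, cols=transitions):
        α    β    γ    δ    ε    ζ
   P0   0    0    1    0    0    0
   P1   0    0    0    4    0    2
   P2  -2   -1    0   -3    1    0
   P3   2    0    0   -3    0   -3
   P4   0    0   -1    0    2    0
   P5   0    2   -2    0   -4    0

Candidate y = [3, 3, 2, 2, 1, 1]; check y·C column-wise:
  col α: 3·0 + 3·0 + 2·-2 + 2·2 + 1·0 + 1·0 = 0
  col β: 3·0 + 3·0 + 2·-1 + 2·0 + 1·0 + 1·2 = 0
  col γ: 3·1 + 3·0 + 2·0 + 2·0 + 1·-1 + 1·-2 = 0
  col δ: 3·0 + 3·4 + 2·-3 + 2·-3 + 1·0 + 1·0 = 0
  col ε: 3·0 + 3·0 + 2·1 + 2·0 + 1·2 + 1·-4 = 0
  col ζ: 3·0 + 3·2 + 2·0 + 2·-3 + 1·0 + 1·0 = 0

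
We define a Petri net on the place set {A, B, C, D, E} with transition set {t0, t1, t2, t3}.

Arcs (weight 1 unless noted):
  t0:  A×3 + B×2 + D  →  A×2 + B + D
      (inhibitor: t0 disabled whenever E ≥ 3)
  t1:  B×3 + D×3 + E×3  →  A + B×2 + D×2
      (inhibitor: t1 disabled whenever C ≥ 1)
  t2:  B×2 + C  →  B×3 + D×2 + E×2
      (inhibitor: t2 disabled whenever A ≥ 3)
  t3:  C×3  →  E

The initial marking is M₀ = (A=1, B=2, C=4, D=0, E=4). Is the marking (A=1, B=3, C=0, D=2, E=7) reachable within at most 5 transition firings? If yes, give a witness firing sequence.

YES — reachable via ⟨t2, t3⟩ (2 firings)

step 1: fire t2:  (A=1, B=2, C=4, D=0, E=4) → (A=1, B=3, C=3, D=2, E=6)
step 2: fire t3:  (A=1, B=3, C=3, D=2, E=6) → (A=1, B=3, C=0, D=2, E=7)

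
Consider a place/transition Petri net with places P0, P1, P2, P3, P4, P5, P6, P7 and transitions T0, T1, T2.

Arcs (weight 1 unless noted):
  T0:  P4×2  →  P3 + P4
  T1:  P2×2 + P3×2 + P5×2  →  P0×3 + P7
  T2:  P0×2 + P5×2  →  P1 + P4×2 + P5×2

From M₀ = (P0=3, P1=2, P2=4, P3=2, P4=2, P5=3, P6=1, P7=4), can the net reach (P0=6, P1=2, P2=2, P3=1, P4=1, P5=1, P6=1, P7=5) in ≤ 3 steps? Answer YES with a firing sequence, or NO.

YES — reachable via ⟨T0, T1⟩ (2 firings)

step 1: fire T0:  (P0=3, P1=2, P2=4, P3=2, P4=2, P5=3, P6=1, P7=4) → (P0=3, P1=2, P2=4, P3=3, P4=1, P5=3, P6=1, P7=4)
step 2: fire T1:  (P0=3, P1=2, P2=4, P3=3, P4=1, P5=3, P6=1, P7=4) → (P0=6, P1=2, P2=2, P3=1, P4=1, P5=1, P6=1, P7=5)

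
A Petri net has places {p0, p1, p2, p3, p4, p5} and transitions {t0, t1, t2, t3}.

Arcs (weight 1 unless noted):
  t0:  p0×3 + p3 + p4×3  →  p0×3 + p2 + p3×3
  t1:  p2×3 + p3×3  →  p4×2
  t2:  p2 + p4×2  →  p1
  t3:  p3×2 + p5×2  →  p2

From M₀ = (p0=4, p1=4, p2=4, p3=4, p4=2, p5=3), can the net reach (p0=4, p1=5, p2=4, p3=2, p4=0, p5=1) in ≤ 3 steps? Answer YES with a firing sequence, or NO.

step 1: fire t2:  (p0=4, p1=4, p2=4, p3=4, p4=2, p5=3) → (p0=4, p1=5, p2=3, p3=4, p4=0, p5=3)
step 2: fire t3:  (p0=4, p1=5, p2=3, p3=4, p4=0, p5=3) → (p0=4, p1=5, p2=4, p3=2, p4=0, p5=1)

YES — reachable via ⟨t2, t3⟩ (2 firings)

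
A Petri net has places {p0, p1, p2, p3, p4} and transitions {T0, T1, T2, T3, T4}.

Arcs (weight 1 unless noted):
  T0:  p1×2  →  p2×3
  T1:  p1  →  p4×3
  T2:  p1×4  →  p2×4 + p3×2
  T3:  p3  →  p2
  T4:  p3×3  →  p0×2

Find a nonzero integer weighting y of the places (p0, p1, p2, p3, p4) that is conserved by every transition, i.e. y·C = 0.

Incidence matrix C (rows=places, cols=transitions):
       T0   T1   T2   T3   T4
   p0   0    0    0    0    2
   p1  -2   -1   -4    0    0
   p2   3    0    4    1    0
   p3   0    0    2   -1   -3
   p4   0    3    0    0    0

Candidate y = [3, 3, 2, 2, 1]; check y·C column-wise:
  col T0: 3·0 + 3·-2 + 2·3 + 2·0 + 1·0 = 0
  col T1: 3·0 + 3·-1 + 2·0 + 2·0 + 1·3 = 0
  col T2: 3·0 + 3·-4 + 2·4 + 2·2 + 1·0 = 0
  col T3: 3·0 + 3·0 + 2·1 + 2·-1 + 1·0 = 0
  col T4: 3·2 + 3·0 + 2·0 + 2·-3 + 1·0 = 0

y = (p0:3, p1:3, p2:2, p3:2, p4:1)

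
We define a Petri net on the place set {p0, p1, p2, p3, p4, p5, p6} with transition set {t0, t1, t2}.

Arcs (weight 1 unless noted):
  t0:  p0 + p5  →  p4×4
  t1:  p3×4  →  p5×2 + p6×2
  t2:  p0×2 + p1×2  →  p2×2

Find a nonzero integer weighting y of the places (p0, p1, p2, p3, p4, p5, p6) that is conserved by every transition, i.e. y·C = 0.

y = (p0:0, p1:1, p2:1, p3:0, p4:0, p5:0, p6:0)

Incidence matrix C (rows=places, cols=transitions):
       t0   t1   t2
   p0  -1    0   -2
   p1   0    0   -2
   p2   0    0    2
   p3   0   -4    0
   p4   4    0    0
   p5  -1    2    0
   p6   0    2    0

Candidate y = [0, 1, 1, 0, 0, 0, 0]; check y·C column-wise:
  col t0: 0·-1 + 1·0 + 1·0 + 0·4 + 0·-1 = 0
  col t1: 1·0 + 1·0 + 0·-4 + 0·2 + 0·2 = 0
  col t2: 0·-2 + 1·-2 + 1·2 = 0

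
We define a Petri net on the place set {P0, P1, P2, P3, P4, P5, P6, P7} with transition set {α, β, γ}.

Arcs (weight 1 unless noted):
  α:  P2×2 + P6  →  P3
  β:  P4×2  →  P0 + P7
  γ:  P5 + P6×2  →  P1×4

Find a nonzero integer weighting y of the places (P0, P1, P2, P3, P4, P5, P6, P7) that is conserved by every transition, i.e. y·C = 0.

y = (P0:0, P1:0, P2:1, P3:2, P4:0, P5:0, P6:0, P7:0)

Incidence matrix C (rows=places, cols=transitions):
        α    β    γ
   P0   0    1    0
   P1   0    0    4
   P2  -2    0    0
   P3   1    0    0
   P4   0   -2    0
   P5   0    0   -1
   P6  -1    0   -2
   P7   0    1    0

Candidate y = [0, 0, 1, 2, 0, 0, 0, 0]; check y·C column-wise:
  col α: 1·-2 + 2·1 + 0·-1 = 0
  col β: 0·1 + 1·0 + 2·0 + 0·-2 + 0·1 = 0
  col γ: 0·4 + 1·0 + 2·0 + 0·-1 + 0·-2 = 0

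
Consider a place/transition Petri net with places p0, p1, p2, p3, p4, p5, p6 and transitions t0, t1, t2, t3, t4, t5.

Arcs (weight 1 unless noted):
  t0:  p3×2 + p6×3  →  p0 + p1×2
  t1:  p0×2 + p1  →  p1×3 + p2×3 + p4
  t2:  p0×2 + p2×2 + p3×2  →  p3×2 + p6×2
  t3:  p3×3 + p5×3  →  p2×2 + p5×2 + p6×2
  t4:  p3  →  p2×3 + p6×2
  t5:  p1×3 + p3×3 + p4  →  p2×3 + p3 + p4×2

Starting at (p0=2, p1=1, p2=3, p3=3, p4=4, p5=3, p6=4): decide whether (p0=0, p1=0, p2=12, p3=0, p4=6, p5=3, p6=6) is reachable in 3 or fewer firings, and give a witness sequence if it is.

YES — reachable via ⟨t1, t5, t4⟩ (3 firings)

step 1: fire t1:  (p0=2, p1=1, p2=3, p3=3, p4=4, p5=3, p6=4) → (p0=0, p1=3, p2=6, p3=3, p4=5, p5=3, p6=4)
step 2: fire t5:  (p0=0, p1=3, p2=6, p3=3, p4=5, p5=3, p6=4) → (p0=0, p1=0, p2=9, p3=1, p4=6, p5=3, p6=4)
step 3: fire t4:  (p0=0, p1=0, p2=9, p3=1, p4=6, p5=3, p6=4) → (p0=0, p1=0, p2=12, p3=0, p4=6, p5=3, p6=6)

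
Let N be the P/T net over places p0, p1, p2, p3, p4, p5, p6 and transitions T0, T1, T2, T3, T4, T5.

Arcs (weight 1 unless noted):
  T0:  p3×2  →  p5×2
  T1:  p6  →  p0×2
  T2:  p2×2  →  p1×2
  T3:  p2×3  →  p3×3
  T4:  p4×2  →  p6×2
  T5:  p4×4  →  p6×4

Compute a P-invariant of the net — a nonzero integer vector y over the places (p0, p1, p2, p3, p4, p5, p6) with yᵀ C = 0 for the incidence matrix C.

Incidence matrix C (rows=places, cols=transitions):
       T0   T1   T2   T3   T4   T5
   p0   0    2    0    0    0    0
   p1   0    0    2    0    0    0
   p2   0    0   -2   -3    0    0
   p3  -2    0    0    3    0    0
   p4   0    0    0    0   -2   -4
   p5   2    0    0    0    0    0
   p6   0   -1    0    0    2    4

Candidate y = [0, 1, 1, 1, 0, 1, 0]; check y·C column-wise:
  col T0: 1·0 + 1·0 + 1·-2 + 1·2 = 0
  col T1: 0·2 + 1·0 + 1·0 + 1·0 + 1·0 + 0·-1 = 0
  col T2: 1·2 + 1·-2 + 1·0 + 1·0 = 0
  col T3: 1·0 + 1·-3 + 1·3 + 1·0 = 0
  col T4: 1·0 + 1·0 + 1·0 + 0·-2 + 1·0 + 0·2 = 0
  col T5: 1·0 + 1·0 + 1·0 + 0·-4 + 1·0 + 0·4 = 0

y = (p0:0, p1:1, p2:1, p3:1, p4:0, p5:1, p6:0)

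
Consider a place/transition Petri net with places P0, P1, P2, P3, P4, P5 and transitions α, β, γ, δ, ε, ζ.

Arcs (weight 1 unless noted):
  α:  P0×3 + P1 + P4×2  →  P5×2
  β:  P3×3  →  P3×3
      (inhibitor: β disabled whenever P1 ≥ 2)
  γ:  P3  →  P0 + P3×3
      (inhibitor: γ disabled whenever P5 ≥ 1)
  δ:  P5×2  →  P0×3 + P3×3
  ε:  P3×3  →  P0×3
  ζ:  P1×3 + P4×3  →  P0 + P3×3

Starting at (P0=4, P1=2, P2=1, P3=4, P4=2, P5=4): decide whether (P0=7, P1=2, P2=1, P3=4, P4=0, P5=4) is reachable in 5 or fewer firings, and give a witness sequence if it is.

NO — not reachable within 5 firings

depth 0: 1 marking
depth 1: 4 markings reached so far
depth 2: 8 markings reached so far
depth 3: 13 markings reached so far
depth 4: 20 markings reached so far
depth 5: 29 markings reached so far
target is not among the 29 markings reachable within 5 steps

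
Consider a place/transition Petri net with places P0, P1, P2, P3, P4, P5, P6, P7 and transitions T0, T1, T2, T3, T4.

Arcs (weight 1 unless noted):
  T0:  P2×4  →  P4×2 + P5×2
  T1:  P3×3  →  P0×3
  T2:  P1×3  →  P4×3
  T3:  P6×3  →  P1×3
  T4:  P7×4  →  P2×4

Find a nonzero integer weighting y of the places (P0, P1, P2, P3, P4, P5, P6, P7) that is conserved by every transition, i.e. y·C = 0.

y = (P0:1, P1:0, P2:0, P3:1, P4:0, P5:0, P6:0, P7:0)

Incidence matrix C (rows=places, cols=transitions):
       T0   T1   T2   T3   T4
   P0   0    3    0    0    0
   P1   0    0   -3    3    0
   P2  -4    0    0    0    4
   P3   0   -3    0    0    0
   P4   2    0    3    0    0
   P5   2    0    0    0    0
   P6   0    0    0   -3    0
   P7   0    0    0    0   -4

Candidate y = [1, 0, 0, 1, 0, 0, 0, 0]; check y·C column-wise:
  col T0: 1·0 + 0·-4 + 1·0 + 0·2 + 0·2 = 0
  col T1: 1·3 + 1·-3 = 0
  col T2: 1·0 + 0·-3 + 1·0 + 0·3 = 0
  col T3: 1·0 + 0·3 + 1·0 + 0·-3 = 0
  col T4: 1·0 + 0·4 + 1·0 + 0·-4 = 0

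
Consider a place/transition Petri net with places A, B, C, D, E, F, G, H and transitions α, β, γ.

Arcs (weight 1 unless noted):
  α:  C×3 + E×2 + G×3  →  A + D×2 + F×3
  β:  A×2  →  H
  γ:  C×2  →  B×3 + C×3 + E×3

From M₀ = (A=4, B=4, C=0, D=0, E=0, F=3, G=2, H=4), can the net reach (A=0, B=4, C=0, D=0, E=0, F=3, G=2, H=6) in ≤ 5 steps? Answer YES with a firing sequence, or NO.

YES — reachable via ⟨β, β⟩ (2 firings)

step 1: fire β:  (A=4, B=4, C=0, D=0, E=0, F=3, G=2, H=4) → (A=2, B=4, C=0, D=0, E=0, F=3, G=2, H=5)
step 2: fire β:  (A=2, B=4, C=0, D=0, E=0, F=3, G=2, H=5) → (A=0, B=4, C=0, D=0, E=0, F=3, G=2, H=6)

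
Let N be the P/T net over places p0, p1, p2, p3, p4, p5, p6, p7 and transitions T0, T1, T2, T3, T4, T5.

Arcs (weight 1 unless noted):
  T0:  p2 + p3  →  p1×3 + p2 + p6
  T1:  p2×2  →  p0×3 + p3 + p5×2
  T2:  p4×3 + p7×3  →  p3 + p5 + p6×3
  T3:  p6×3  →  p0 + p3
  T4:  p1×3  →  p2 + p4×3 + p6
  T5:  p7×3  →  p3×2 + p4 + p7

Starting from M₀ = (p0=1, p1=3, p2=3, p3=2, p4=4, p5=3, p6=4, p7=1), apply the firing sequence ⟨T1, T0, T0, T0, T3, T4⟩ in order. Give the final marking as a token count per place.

step 1: fire T1:  (p0=1, p1=3, p2=3, p3=2, p4=4, p5=3, p6=4, p7=1) → (p0=4, p1=3, p2=1, p3=3, p4=4, p5=5, p6=4, p7=1)
step 2: fire T0:  (p0=4, p1=3, p2=1, p3=3, p4=4, p5=5, p6=4, p7=1) → (p0=4, p1=6, p2=1, p3=2, p4=4, p5=5, p6=5, p7=1)
step 3: fire T0:  (p0=4, p1=6, p2=1, p3=2, p4=4, p5=5, p6=5, p7=1) → (p0=4, p1=9, p2=1, p3=1, p4=4, p5=5, p6=6, p7=1)
step 4: fire T0:  (p0=4, p1=9, p2=1, p3=1, p4=4, p5=5, p6=6, p7=1) → (p0=4, p1=12, p2=1, p3=0, p4=4, p5=5, p6=7, p7=1)
step 5: fire T3:  (p0=4, p1=12, p2=1, p3=0, p4=4, p5=5, p6=7, p7=1) → (p0=5, p1=12, p2=1, p3=1, p4=4, p5=5, p6=4, p7=1)
step 6: fire T4:  (p0=5, p1=12, p2=1, p3=1, p4=4, p5=5, p6=4, p7=1) → (p0=5, p1=9, p2=2, p3=1, p4=7, p5=5, p6=5, p7=1)

(p0=5, p1=9, p2=2, p3=1, p4=7, p5=5, p6=5, p7=1)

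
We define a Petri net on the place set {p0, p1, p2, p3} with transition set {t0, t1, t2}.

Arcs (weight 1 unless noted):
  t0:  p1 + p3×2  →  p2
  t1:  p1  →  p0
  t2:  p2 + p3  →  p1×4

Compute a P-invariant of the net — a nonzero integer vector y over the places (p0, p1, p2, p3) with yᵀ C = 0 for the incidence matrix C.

y = (p0:1, p1:1, p2:3, p3:1)

Incidence matrix C (rows=places, cols=transitions):
       t0   t1   t2
   p0   0    1    0
   p1  -1   -1    4
   p2   1    0   -1
   p3  -2    0   -1

Candidate y = [1, 1, 3, 1]; check y·C column-wise:
  col t0: 1·0 + 1·-1 + 3·1 + 1·-2 = 0
  col t1: 1·1 + 1·-1 + 3·0 + 1·0 = 0
  col t2: 1·0 + 1·4 + 3·-1 + 1·-1 = 0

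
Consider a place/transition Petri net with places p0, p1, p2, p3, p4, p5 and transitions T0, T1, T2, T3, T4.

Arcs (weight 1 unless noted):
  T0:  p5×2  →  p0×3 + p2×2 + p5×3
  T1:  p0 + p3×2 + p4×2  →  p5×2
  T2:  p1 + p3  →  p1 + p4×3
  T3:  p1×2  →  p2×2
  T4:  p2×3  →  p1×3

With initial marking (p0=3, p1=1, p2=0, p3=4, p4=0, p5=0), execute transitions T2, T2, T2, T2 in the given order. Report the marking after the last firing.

step 1: fire T2:  (p0=3, p1=1, p2=0, p3=4, p4=0, p5=0) → (p0=3, p1=1, p2=0, p3=3, p4=3, p5=0)
step 2: fire T2:  (p0=3, p1=1, p2=0, p3=3, p4=3, p5=0) → (p0=3, p1=1, p2=0, p3=2, p4=6, p5=0)
step 3: fire T2:  (p0=3, p1=1, p2=0, p3=2, p4=6, p5=0) → (p0=3, p1=1, p2=0, p3=1, p4=9, p5=0)
step 4: fire T2:  (p0=3, p1=1, p2=0, p3=1, p4=9, p5=0) → (p0=3, p1=1, p2=0, p3=0, p4=12, p5=0)

(p0=3, p1=1, p2=0, p3=0, p4=12, p5=0)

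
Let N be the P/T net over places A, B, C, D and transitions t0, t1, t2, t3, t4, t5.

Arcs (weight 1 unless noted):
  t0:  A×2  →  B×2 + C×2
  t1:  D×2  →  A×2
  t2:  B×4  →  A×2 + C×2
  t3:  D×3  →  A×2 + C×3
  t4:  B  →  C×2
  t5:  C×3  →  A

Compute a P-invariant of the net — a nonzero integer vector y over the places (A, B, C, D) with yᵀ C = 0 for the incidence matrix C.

y = (A:3, B:2, C:1, D:3)

Incidence matrix C (rows=places, cols=transitions):
       t0   t1   t2   t3   t4   t5
    A  -2    2    2    2    0    1
    B   2    0   -4    0   -1    0
    C   2    0    2    3    2   -3
    D   0   -2    0   -3    0    0

Candidate y = [3, 2, 1, 3]; check y·C column-wise:
  col t0: 3·-2 + 2·2 + 1·2 + 3·0 = 0
  col t1: 3·2 + 2·0 + 1·0 + 3·-2 = 0
  col t2: 3·2 + 2·-4 + 1·2 + 3·0 = 0
  col t3: 3·2 + 2·0 + 1·3 + 3·-3 = 0
  col t4: 3·0 + 2·-1 + 1·2 + 3·0 = 0
  col t5: 3·1 + 2·0 + 1·-3 + 3·0 = 0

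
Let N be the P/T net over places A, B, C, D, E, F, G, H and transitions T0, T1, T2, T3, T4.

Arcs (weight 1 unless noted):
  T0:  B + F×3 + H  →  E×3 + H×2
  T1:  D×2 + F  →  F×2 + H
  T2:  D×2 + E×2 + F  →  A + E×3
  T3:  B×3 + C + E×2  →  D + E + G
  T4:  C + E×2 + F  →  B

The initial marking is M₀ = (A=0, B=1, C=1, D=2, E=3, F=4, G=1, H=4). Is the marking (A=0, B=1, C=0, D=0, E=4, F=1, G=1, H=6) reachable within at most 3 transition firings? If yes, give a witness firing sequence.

YES — reachable via ⟨T0, T1, T4⟩ (3 firings)

step 1: fire T0:  (A=0, B=1, C=1, D=2, E=3, F=4, G=1, H=4) → (A=0, B=0, C=1, D=2, E=6, F=1, G=1, H=5)
step 2: fire T1:  (A=0, B=0, C=1, D=2, E=6, F=1, G=1, H=5) → (A=0, B=0, C=1, D=0, E=6, F=2, G=1, H=6)
step 3: fire T4:  (A=0, B=0, C=1, D=0, E=6, F=2, G=1, H=6) → (A=0, B=1, C=0, D=0, E=4, F=1, G=1, H=6)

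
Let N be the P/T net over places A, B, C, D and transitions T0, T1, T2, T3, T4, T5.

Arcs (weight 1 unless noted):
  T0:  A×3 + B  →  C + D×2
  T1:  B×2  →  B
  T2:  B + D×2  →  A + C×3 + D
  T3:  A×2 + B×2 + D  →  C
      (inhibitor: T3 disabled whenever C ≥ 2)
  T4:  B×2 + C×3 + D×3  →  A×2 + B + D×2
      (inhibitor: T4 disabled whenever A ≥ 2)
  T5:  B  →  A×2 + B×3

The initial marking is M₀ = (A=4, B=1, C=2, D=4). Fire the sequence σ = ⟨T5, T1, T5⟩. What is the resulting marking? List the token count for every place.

step 1: fire T5:  (A=4, B=1, C=2, D=4) → (A=6, B=3, C=2, D=4)
step 2: fire T1:  (A=6, B=3, C=2, D=4) → (A=6, B=2, C=2, D=4)
step 3: fire T5:  (A=6, B=2, C=2, D=4) → (A=8, B=4, C=2, D=4)

(A=8, B=4, C=2, D=4)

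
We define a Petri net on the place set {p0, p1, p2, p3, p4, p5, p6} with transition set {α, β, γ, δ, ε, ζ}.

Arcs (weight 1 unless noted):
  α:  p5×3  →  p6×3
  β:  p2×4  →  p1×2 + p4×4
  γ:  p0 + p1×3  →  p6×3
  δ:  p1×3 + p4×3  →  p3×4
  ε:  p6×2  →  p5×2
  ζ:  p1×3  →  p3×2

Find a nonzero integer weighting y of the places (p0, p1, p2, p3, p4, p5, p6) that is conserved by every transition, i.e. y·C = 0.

Incidence matrix C (rows=places, cols=transitions):
        α    β    γ    δ    ε    ζ
   p0   0    0   -1    0    0    0
   p1   0    2   -3   -3    0   -3
   p2   0   -4    0    0    0    0
   p3   0    0    0    4    0    2
   p4   0    4    0   -3    0    0
   p5  -3    0    0    0    2    0
   p6   3    0    3    0   -2    0

Candidate y = [6, -2, -3, -3, -2, 0, 0]; check y·C column-wise:
  col α: 6·0 + -2·0 + -3·0 + -3·0 + -2·0 + 0·-3 + 0·3 = 0
  col β: 6·0 + -2·2 + -3·-4 + -3·0 + -2·4 = 0
  col γ: 6·-1 + -2·-3 + -3·0 + -3·0 + -2·0 + 0·3 = 0
  col δ: 6·0 + -2·-3 + -3·0 + -3·4 + -2·-3 = 0
  col ε: 6·0 + -2·0 + -3·0 + -3·0 + -2·0 + 0·2 + 0·-2 = 0
  col ζ: 6·0 + -2·-3 + -3·0 + -3·2 + -2·0 = 0

y = (p0:6, p1:-2, p2:-3, p3:-3, p4:-2, p5:0, p6:0)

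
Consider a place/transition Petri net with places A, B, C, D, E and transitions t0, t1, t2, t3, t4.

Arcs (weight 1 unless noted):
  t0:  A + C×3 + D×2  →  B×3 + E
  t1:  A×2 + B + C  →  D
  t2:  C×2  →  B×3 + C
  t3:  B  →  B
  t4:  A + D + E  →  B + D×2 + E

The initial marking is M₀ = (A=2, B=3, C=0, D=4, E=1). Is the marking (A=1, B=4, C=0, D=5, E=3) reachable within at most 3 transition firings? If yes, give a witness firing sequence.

NO — not reachable within 3 firings

depth 0: 1 marking
depth 1: 2 markings reached so far
depth 2: 3 markings reached so far
depth 3: 3 markings reached so far
(frontier empty at depth 3; search complete)
target is not among the 3 markings reachable within 3 steps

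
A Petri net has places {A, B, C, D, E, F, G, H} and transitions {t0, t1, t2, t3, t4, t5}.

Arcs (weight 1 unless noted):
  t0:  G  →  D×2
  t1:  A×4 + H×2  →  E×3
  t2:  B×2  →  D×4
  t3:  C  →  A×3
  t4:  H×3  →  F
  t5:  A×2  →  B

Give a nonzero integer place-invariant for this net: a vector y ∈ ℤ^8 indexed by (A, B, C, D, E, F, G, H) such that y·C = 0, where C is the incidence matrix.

y = (A:3, B:6, C:9, D:3, E:4, F:0, G:6, H:0)

Incidence matrix C (rows=places, cols=transitions):
       t0   t1   t2   t3   t4   t5
    A   0   -4    0    3    0   -2
    B   0    0   -2    0    0    1
    C   0    0    0   -1    0    0
    D   2    0    4    0    0    0
    E   0    3    0    0    0    0
    F   0    0    0    0    1    0
    G  -1    0    0    0    0    0
    H   0   -2    0    0   -3    0

Candidate y = [3, 6, 9, 3, 4, 0, 6, 0]; check y·C column-wise:
  col t0: 3·0 + 6·0 + 9·0 + 3·2 + 4·0 + 6·-1 = 0
  col t1: 3·-4 + 6·0 + 9·0 + 3·0 + 4·3 + 6·0 + 0·-2 = 0
  col t2: 3·0 + 6·-2 + 9·0 + 3·4 + 4·0 + 6·0 = 0
  col t3: 3·3 + 6·0 + 9·-1 + 3·0 + 4·0 + 6·0 = 0
  col t4: 3·0 + 6·0 + 9·0 + 3·0 + 4·0 + 0·1 + 6·0 + 0·-3 = 0
  col t5: 3·-2 + 6·1 + 9·0 + 3·0 + 4·0 + 6·0 = 0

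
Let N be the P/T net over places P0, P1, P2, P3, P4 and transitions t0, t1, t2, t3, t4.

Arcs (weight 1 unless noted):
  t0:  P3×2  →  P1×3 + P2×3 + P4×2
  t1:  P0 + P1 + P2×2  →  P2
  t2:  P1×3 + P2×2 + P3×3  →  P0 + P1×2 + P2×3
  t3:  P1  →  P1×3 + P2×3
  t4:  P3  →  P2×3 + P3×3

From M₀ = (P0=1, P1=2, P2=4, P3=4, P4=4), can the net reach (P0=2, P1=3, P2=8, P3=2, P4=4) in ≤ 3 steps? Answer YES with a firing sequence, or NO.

NO — not reachable within 3 firings

depth 0: 1 marking
depth 1: 5 markings reached so far
depth 2: 15 markings reached so far
depth 3: 34 markings reached so far
target is not among the 34 markings reachable within 3 steps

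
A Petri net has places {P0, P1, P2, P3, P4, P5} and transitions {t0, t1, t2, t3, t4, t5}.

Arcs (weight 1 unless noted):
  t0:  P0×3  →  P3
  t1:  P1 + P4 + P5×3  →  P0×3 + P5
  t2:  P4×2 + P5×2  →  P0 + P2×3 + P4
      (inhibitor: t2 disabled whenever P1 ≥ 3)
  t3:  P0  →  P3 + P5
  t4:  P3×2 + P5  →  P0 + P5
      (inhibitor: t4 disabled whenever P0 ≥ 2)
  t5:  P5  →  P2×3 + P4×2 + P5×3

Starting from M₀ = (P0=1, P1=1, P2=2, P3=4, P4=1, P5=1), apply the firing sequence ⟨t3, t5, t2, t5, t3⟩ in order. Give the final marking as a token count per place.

step 1: fire t3:  (P0=1, P1=1, P2=2, P3=4, P4=1, P5=1) → (P0=0, P1=1, P2=2, P3=5, P4=1, P5=2)
step 2: fire t5:  (P0=0, P1=1, P2=2, P3=5, P4=1, P5=2) → (P0=0, P1=1, P2=5, P3=5, P4=3, P5=4)
step 3: fire t2:  (P0=0, P1=1, P2=5, P3=5, P4=3, P5=4) → (P0=1, P1=1, P2=8, P3=5, P4=2, P5=2)
step 4: fire t5:  (P0=1, P1=1, P2=8, P3=5, P4=2, P5=2) → (P0=1, P1=1, P2=11, P3=5, P4=4, P5=4)
step 5: fire t3:  (P0=1, P1=1, P2=11, P3=5, P4=4, P5=4) → (P0=0, P1=1, P2=11, P3=6, P4=4, P5=5)

(P0=0, P1=1, P2=11, P3=6, P4=4, P5=5)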